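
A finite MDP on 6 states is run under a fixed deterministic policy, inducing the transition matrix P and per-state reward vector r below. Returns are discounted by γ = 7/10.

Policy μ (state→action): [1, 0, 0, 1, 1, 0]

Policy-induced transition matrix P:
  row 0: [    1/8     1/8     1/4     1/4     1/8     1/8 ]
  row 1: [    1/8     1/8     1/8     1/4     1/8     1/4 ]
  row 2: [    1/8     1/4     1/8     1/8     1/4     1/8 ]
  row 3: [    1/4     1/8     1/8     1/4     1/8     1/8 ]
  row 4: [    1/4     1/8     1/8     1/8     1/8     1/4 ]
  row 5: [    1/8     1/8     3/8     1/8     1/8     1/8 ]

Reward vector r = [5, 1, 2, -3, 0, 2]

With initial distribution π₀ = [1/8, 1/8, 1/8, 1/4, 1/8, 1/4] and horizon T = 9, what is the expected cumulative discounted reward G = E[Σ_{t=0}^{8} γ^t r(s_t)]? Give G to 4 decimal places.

G = 3.2297

t=0: π = [0.1250, 0.1250, 0.1250, 0.2500, 0.1250, 0.2500], E[r] = 0.7500, γ^t·E[r] = 0.750000, running G = 0.750000
t=1: π = [0.1719, 0.1406, 0.2031, 0.1875, 0.1406, 0.1563], E[r] = 1.1563, γ^t·E[r] = 0.809375, running G = 1.559375
t=2: π = [0.1660, 0.1504, 0.1855, 0.1875, 0.1504, 0.1602], E[r] = 1.1094, γ^t·E[r] = 0.543594, running G = 2.102969
t=3: π = [0.1672, 0.1482, 0.1858, 0.1880, 0.1482, 0.1626], E[r] = 1.1172, γ^t·E[r] = 0.383195, running G = 2.486164
t=4: π = [0.1670, 0.1482, 0.1866, 0.1879, 0.1482, 0.1620], E[r] = 1.1168, γ^t·E[r] = 0.268134, running G = 2.754298
t=5: π = [0.1670, 0.1483, 0.1864, 0.1879, 0.1483, 0.1621], E[r] = 1.1166, γ^t·E[r] = 0.187670, running G = 2.941968
t=6: π = [0.1670, 0.1483, 0.1864, 0.1879, 0.1483, 0.1621], E[r] = 1.1167, γ^t·E[r] = 0.131374, running G = 3.073342
t=7: π = [0.1670, 0.1483, 0.1864, 0.1879, 0.1483, 0.1621], E[r] = 1.1167, γ^t·E[r] = 0.091962, running G = 3.165304
t=8: π = [0.1670, 0.1483, 0.1864, 0.1879, 0.1483, 0.1621], E[r] = 1.1167, γ^t·E[r] = 0.064373, running G = 3.229677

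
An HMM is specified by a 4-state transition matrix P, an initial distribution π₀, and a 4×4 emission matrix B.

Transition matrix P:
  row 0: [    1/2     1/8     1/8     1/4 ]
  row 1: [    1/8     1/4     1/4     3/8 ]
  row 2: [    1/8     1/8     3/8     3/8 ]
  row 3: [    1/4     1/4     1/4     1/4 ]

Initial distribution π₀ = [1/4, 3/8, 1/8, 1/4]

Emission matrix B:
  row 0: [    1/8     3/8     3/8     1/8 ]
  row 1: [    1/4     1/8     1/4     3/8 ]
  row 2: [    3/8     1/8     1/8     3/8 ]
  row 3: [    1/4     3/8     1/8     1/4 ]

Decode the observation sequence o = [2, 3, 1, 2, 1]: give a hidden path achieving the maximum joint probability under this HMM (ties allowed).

t=0: δ = [9.375e-02, 9.375e-02, 1.562e-02, 3.125e-02]  (obs o_0=2)
t=1: δ = [5.859e-03, 8.789e-03, 8.789e-03, 8.789e-03]  ψ = [0, 1, 1, 1]  (obs o_1=3)
t=2: δ = [1.099e-03, 2.747e-04, 4.120e-04, 1.236e-03]  ψ = [0, 1, 2, 1]  (obs o_2=1)
t=3: δ = [2.060e-04, 7.725e-05, 3.862e-05, 3.862e-05]  ψ = [0, 3, 3, 3]  (obs o_3=2)
t=4: δ = [3.862e-05, 3.219e-06, 3.219e-06, 1.931e-05]  ψ = [0, 0, 0, 0]  (obs o_4=1)
backtrack: best end state = 0; path = [0, 0, 0, 0, 0]

path = [0, 0, 0, 0, 0]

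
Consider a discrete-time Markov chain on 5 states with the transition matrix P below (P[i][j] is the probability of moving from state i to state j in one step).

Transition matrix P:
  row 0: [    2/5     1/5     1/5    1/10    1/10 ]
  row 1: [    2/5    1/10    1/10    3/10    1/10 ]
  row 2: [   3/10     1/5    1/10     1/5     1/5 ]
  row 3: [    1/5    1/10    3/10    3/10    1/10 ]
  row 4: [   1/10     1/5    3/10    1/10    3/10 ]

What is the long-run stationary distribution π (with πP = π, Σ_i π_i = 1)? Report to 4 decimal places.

Balance equations π_j = Σ_i π_i·P[i][j]:
  π_0 = 2/5·π_0 + 2/5·π_1 + 3/10·π_2 + 1/5·π_3 + 1/10·π_4
  π_1 = 1/5·π_0 + 1/10·π_1 + 1/5·π_2 + 1/10·π_3 + 1/5·π_4
  π_2 = 1/5·π_0 + 1/10·π_1 + 1/10·π_2 + 3/10·π_3 + 3/10·π_4
  π_3 = 1/10·π_0 + 3/10·π_1 + 1/5·π_2 + 3/10·π_3 + 1/10·π_4
  normalize: π_0 + π_1 + π_2 + π_3 + π_4 = 1
Solving the linear system gives exactly π = [383/1289, 212/1289, 255/1289, 246/1289, 193/1289].

π = [0.2971, 0.1645, 0.1978, 0.1908, 0.1497]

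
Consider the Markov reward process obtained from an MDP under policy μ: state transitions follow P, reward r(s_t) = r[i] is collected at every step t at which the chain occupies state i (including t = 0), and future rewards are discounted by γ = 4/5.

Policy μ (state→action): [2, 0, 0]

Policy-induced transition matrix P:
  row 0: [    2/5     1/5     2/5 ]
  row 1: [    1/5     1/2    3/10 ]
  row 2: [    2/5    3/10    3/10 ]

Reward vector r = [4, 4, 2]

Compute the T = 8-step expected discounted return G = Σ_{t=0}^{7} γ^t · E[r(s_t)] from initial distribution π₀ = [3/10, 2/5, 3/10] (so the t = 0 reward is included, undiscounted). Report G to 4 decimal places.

t=0: π = [0.3000, 0.4000, 0.3000], E[r] = 3.4000, γ^t·E[r] = 3.400000, running G = 3.400000
t=1: π = [0.3200, 0.3500, 0.3300], E[r] = 3.3400, γ^t·E[r] = 2.672000, running G = 6.072000
t=2: π = [0.3300, 0.3380, 0.3320], E[r] = 3.3360, γ^t·E[r] = 2.135040, running G = 8.207040
t=3: π = [0.3324, 0.3346, 0.3330], E[r] = 3.3340, γ^t·E[r] = 1.707008, running G = 9.914048
t=4: π = [0.3331, 0.3337, 0.3332], E[r] = 3.3335, γ^t·E[r] = 1.365410, running G = 11.279458
t=5: π = [0.3333, 0.3334, 0.3333], E[r] = 3.3334, γ^t·E[r] = 1.092283, running G = 12.371741
t=6: π = [0.3333, 0.3334, 0.3333], E[r] = 3.3333, γ^t·E[r] = 0.873817, running G = 13.245558
t=7: π = [0.3333, 0.3333, 0.3333], E[r] = 3.3333, γ^t·E[r] = 0.699051, running G = 13.944609

G = 13.9446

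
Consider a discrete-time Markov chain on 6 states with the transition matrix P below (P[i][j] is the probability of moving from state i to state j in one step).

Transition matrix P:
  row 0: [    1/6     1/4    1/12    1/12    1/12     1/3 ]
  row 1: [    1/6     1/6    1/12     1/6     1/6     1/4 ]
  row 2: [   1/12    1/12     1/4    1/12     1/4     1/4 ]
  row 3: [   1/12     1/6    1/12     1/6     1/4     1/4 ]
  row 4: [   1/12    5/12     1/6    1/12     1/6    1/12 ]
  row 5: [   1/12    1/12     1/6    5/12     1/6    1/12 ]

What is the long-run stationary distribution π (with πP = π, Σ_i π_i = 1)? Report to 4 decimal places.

Balance equations π_j = Σ_i π_i·P[i][j]:
  π_0 = 1/6·π_0 + 1/6·π_1 + 1/12·π_2 + 1/12·π_3 + 1/12·π_4 + 1/12·π_5
  π_1 = 1/4·π_0 + 1/6·π_1 + 1/12·π_2 + 1/6·π_3 + 5/12·π_4 + 1/12·π_5
  π_2 = 1/12·π_0 + 1/12·π_1 + 1/4·π_2 + 1/12·π_3 + 1/6·π_4 + 1/6·π_5
  π_3 = 1/12·π_0 + 1/6·π_1 + 1/12·π_2 + 1/6·π_3 + 1/12·π_4 + 5/12·π_5
  π_4 = 1/12·π_0 + 1/6·π_1 + 1/4·π_2 + 1/4·π_3 + 1/6·π_4 + 1/6·π_5
  normalize: π_0 + π_1 + π_2 + π_3 + π_4 + π_5 = 1
Solving the linear system gives exactly π = [3277/30192, 5855/30192, 2083/15096, 2713/15096, 7411/40256, 23639/120768].

π = [0.1085, 0.1939, 0.1380, 0.1797, 0.1841, 0.1957]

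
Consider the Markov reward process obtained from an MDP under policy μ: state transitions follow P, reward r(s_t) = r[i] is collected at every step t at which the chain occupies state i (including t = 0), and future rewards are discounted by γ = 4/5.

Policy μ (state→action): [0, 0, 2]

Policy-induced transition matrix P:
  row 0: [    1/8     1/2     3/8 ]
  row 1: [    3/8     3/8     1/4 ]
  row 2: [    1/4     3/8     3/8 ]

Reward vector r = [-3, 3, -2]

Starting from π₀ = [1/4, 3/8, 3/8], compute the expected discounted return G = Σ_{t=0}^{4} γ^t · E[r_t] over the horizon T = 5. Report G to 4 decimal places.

t=0: π = [0.2500, 0.3750, 0.3750], E[r] = -0.3750, γ^t·E[r] = -0.375000, running G = -0.375000
t=1: π = [0.2656, 0.4063, 0.3281], E[r] = -0.2344, γ^t·E[r] = -0.187500, running G = -0.562500
t=2: π = [0.2676, 0.4082, 0.3242], E[r] = -0.2266, γ^t·E[r] = -0.145000, running G = -0.707500
t=3: π = [0.2676, 0.4084, 0.3240], E[r] = -0.2253, γ^t·E[r] = -0.115375, running G = -0.822875
t=4: π = [0.2676, 0.4084, 0.3239], E[r] = -0.2254, γ^t·E[r] = -0.092313, running G = -0.915188

G = -0.9152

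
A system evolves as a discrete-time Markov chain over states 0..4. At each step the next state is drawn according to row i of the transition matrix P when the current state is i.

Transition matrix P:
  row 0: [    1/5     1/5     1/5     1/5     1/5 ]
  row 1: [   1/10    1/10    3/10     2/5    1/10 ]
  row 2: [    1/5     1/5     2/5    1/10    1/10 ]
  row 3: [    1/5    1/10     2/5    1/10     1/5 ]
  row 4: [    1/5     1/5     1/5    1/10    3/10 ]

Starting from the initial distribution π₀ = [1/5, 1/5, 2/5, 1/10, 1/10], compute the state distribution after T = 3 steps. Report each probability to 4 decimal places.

π = [0.1835, 0.1666, 0.3137, 0.1678, 0.1684]

t=0: π = [0.2000, 0.2000, 0.4000, 0.1000, 0.1000]
t=1: π = [0.1800, 0.1700, 0.3200, 0.1800, 0.1500]
t=2: π = [0.1830, 0.1650, 0.3170, 0.1690, 0.1660]
t=3: π = [0.1835, 0.1666, 0.3137, 0.1678, 0.1684]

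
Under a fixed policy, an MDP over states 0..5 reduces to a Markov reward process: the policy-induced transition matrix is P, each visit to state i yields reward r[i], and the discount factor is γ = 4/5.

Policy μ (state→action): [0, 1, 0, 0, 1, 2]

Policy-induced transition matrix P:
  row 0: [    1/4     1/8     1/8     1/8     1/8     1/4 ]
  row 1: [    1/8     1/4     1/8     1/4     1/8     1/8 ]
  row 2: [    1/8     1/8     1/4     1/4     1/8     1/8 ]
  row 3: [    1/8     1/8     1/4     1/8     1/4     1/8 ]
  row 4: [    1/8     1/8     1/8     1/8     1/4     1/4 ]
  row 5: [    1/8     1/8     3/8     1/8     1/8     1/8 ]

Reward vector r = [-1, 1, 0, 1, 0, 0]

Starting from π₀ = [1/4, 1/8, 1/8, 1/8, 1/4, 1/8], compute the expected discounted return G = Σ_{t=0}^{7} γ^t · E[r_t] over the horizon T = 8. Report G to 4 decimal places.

G = 0.5093

t=0: π = [0.2500, 0.1250, 0.1250, 0.1250, 0.2500, 0.1250], E[r] = 0.0000, γ^t·E[r] = 0.000000, running G = 0.000000
t=1: π = [0.1563, 0.1406, 0.1875, 0.1563, 0.1719, 0.1875], E[r] = 0.1406, γ^t·E[r] = 0.112500, running G = 0.112500
t=2: π = [0.1445, 0.1426, 0.2148, 0.1660, 0.1660, 0.1660], E[r] = 0.1641, γ^t·E[r] = 0.105000, running G = 0.217500
t=3: π = [0.1431, 0.1428, 0.2141, 0.1697, 0.1665, 0.1638], E[r] = 0.1694, γ^t·E[r] = 0.086750, running G = 0.304250
t=4: π = [0.1429, 0.1429, 0.2139, 0.1696, 0.1670, 0.1637], E[r] = 0.1696, γ^t·E[r] = 0.069463, running G = 0.373713
t=5: π = [0.1429, 0.1429, 0.2139, 0.1696, 0.1671, 0.1637], E[r] = 0.1696, γ^t·E[r] = 0.055573, running G = 0.429285
t=6: π = [0.1429, 0.1429, 0.2139, 0.1696, 0.1671, 0.1637], E[r] = 0.1696, γ^t·E[r] = 0.044457, running G = 0.473742
t=7: π = [0.1429, 0.1429, 0.2139, 0.1696, 0.1671, 0.1637], E[r] = 0.1696, γ^t·E[r] = 0.035566, running G = 0.509308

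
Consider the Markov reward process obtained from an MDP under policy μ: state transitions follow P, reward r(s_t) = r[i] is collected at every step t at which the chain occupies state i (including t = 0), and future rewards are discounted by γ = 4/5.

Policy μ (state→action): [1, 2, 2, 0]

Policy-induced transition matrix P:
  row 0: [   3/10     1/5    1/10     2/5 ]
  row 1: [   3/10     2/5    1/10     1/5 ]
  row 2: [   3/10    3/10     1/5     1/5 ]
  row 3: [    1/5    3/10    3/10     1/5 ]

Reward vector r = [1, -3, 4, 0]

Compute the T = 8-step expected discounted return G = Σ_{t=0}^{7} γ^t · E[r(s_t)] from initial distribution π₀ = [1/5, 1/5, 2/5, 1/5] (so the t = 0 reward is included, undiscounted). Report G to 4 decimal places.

t=0: π = [0.2000, 0.2000, 0.4000, 0.2000], E[r] = 1.2000, γ^t·E[r] = 1.200000, running G = 1.200000
t=1: π = [0.2800, 0.3000, 0.1800, 0.2400], E[r] = 0.1000, γ^t·E[r] = 0.080000, running G = 1.280000
t=2: π = [0.2760, 0.3020, 0.1660, 0.2560], E[r] = 0.0340, γ^t·E[r] = 0.021760, running G = 1.301760
t=3: π = [0.2744, 0.3026, 0.1678, 0.2552], E[r] = 0.0378, γ^t·E[r] = 0.019354, running G = 1.321114
t=4: π = [0.2745, 0.3028, 0.1678, 0.2549], E[r] = 0.0373, γ^t·E[r] = 0.015278, running G = 1.336392
t=5: π = [0.2745, 0.3028, 0.1678, 0.2549], E[r] = 0.0370, γ^t·E[r] = 0.012138, running G = 1.348530
t=6: π = [0.2745, 0.3028, 0.1678, 0.2549], E[r] = 0.0370, γ^t·E[r] = 0.009708, running G = 1.358238
t=7: π = [0.2745, 0.3028, 0.1678, 0.2549], E[r] = 0.0370, γ^t·E[r] = 0.007767, running G = 1.366005

G = 1.3660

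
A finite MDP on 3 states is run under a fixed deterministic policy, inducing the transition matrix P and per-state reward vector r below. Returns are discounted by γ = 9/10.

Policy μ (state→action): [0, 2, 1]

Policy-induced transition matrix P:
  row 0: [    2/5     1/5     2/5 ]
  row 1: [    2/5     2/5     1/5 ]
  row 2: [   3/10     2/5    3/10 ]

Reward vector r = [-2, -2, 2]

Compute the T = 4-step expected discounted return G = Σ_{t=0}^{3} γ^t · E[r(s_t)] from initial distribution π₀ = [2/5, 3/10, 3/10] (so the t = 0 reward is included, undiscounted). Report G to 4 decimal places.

G = -2.6865

t=0: π = [0.4000, 0.3000, 0.3000], E[r] = -0.8000, γ^t·E[r] = -0.800000, running G = -0.800000
t=1: π = [0.3700, 0.3200, 0.3100], E[r] = -0.7600, γ^t·E[r] = -0.684000, running G = -1.484000
t=2: π = [0.3690, 0.3260, 0.3050], E[r] = -0.7800, γ^t·E[r] = -0.631800, running G = -2.115800
t=3: π = [0.3695, 0.3262, 0.3043], E[r] = -0.7828, γ^t·E[r] = -0.570661, running G = -2.686461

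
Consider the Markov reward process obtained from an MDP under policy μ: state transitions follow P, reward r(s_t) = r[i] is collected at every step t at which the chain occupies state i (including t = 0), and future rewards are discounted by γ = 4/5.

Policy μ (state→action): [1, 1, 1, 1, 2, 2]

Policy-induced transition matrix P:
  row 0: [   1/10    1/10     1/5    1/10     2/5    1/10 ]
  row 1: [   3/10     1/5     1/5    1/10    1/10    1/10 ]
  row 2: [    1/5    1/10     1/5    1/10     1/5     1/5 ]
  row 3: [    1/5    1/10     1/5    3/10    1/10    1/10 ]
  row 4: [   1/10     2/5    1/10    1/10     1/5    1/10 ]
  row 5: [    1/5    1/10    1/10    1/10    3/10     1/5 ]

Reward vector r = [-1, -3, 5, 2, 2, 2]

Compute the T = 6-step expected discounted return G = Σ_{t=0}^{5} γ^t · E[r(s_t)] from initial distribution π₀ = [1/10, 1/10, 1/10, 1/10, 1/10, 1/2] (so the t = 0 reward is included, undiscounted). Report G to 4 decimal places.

t=0: π = [0.1000, 0.1000, 0.1000, 0.1000, 0.1000, 0.5000], E[r] = 1.5000, γ^t·E[r] = 1.500000, running G = 1.500000
t=1: π = [0.1900, 0.1400, 0.1400, 0.1200, 0.2500, 0.1600], E[r] = 1.1500, γ^t·E[r] = 0.920000, running G = 2.420000
t=2: π = [0.1700, 0.1890, 0.1590, 0.1240, 0.2280, 0.1300], E[r] = 1.0220, γ^t·E[r] = 0.654080, running G = 3.074080
t=3: π = [0.1791, 0.1873, 0.1642, 0.1248, 0.2157, 0.1289], E[r] = 1.0188, γ^t·E[r] = 0.521626, running G = 3.595706
t=4: π = [0.1793, 0.1834, 0.1655, 0.1250, 0.2175, 0.1293], E[r] = 1.0417, γ^t·E[r] = 0.426668, running G = 4.022374
t=5: π = [0.1787, 0.1836, 0.1653, 0.1250, 0.2179, 0.1295], E[r] = 1.0420, γ^t·E[r] = 0.341436, running G = 4.363810

G = 4.3638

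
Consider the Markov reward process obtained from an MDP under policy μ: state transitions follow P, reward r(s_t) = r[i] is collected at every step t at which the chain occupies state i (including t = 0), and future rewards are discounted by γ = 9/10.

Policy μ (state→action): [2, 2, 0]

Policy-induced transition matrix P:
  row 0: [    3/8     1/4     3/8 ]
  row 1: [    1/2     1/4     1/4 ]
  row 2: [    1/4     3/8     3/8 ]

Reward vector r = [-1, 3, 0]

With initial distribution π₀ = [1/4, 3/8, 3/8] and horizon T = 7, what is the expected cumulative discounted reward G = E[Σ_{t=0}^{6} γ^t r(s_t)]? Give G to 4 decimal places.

G = 3.0184

t=0: π = [0.2500, 0.3750, 0.3750], E[r] = 0.8750, γ^t·E[r] = 0.875000, running G = 0.875000
t=1: π = [0.3750, 0.2969, 0.3281], E[r] = 0.5156, γ^t·E[r] = 0.464063, running G = 1.339063
t=2: π = [0.3711, 0.2910, 0.3379], E[r] = 0.5020, γ^t·E[r] = 0.406582, running G = 1.745645
t=3: π = [0.3691, 0.2922, 0.3386], E[r] = 0.5076, γ^t·E[r] = 0.370017, running G = 2.115662
t=4: π = [0.3692, 0.2923, 0.3385], E[r] = 0.5078, γ^t·E[r] = 0.333156, running G = 2.448818
t=5: π = [0.3692, 0.2923, 0.3385], E[r] = 0.5077, γ^t·E[r] = 0.299788, running G = 2.748606
t=6: π = [0.3692, 0.2923, 0.3385], E[r] = 0.5077, γ^t·E[r] = 0.269808, running G = 3.018414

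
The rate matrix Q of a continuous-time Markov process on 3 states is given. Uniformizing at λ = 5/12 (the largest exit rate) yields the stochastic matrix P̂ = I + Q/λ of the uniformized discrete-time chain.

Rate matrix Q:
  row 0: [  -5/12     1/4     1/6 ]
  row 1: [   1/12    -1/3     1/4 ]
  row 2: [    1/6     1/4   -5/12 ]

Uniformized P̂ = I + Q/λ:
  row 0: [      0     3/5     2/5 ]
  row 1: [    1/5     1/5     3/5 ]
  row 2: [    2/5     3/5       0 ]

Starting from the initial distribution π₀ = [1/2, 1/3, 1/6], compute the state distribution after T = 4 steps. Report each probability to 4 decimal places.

t=0: π = [0.5000, 0.3333, 0.1667]
t=1: π = [0.1333, 0.4667, 0.4000]
t=2: π = [0.2533, 0.4133, 0.3333]
t=3: π = [0.2160, 0.4347, 0.3493]
t=4: π = [0.2267, 0.4261, 0.3472]

π = [0.2267, 0.4261, 0.3472]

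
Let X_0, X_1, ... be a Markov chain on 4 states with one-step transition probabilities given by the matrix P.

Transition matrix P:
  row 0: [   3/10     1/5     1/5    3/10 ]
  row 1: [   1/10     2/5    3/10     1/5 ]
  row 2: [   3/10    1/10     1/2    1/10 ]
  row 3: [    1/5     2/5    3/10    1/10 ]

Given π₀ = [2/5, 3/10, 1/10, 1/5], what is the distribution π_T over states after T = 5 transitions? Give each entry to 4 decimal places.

π = [0.2327, 0.2498, 0.3460, 0.1714]

t=0: π = [0.4000, 0.3000, 0.1000, 0.2000]
t=1: π = [0.2200, 0.2900, 0.2800, 0.2100]
t=2: π = [0.2210, 0.2720, 0.3340, 0.1730]
t=3: π = [0.2283, 0.2556, 0.3447, 0.1714]
t=4: π = [0.2317, 0.2509, 0.3461, 0.1712]
t=5: π = [0.2327, 0.2498, 0.3460, 0.1714]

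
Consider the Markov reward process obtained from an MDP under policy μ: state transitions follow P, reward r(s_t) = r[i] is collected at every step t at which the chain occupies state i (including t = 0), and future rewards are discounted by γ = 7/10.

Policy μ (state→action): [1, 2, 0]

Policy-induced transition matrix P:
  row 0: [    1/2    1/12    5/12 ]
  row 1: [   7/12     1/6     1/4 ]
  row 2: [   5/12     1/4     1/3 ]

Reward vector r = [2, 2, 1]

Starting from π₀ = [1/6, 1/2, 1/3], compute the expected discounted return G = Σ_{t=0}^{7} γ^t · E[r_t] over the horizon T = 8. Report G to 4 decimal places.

t=0: π = [0.1667, 0.5000, 0.3333], E[r] = 1.6667, γ^t·E[r] = 1.666667, running G = 1.666667
t=1: π = [0.5139, 0.1806, 0.3056], E[r] = 1.6944, γ^t·E[r] = 1.186111, running G = 2.852778
t=2: π = [0.4896, 0.1493, 0.3611], E[r] = 1.6389, γ^t·E[r] = 0.803056, running G = 3.655833
t=3: π = [0.4823, 0.1560, 0.3617], E[r] = 1.6383, γ^t·E[r] = 0.561940, running G = 4.217774
t=4: π = [0.4829, 0.1566, 0.3605], E[r] = 1.6395, γ^t·E[r] = 0.393636, running G = 4.611410
t=5: π = [0.4830, 0.1565, 0.3605], E[r] = 1.6395, γ^t·E[r] = 0.275547, running G = 4.886957
t=6: π = [0.4830, 0.1565, 0.3605], E[r] = 1.6395, γ^t·E[r] = 0.192880, running G = 5.079838
t=7: π = [0.4830, 0.1565, 0.3605], E[r] = 1.6395, γ^t·E[r] = 0.135016, running G = 5.214854

G = 5.2149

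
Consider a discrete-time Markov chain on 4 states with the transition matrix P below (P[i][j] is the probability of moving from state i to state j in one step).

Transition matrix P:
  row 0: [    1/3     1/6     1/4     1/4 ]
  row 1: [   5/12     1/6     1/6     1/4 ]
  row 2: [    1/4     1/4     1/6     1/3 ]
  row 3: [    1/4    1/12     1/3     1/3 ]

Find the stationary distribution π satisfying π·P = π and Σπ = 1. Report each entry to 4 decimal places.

Balance equations π_j = Σ_i π_i·P[i][j]:
  π_0 = 1/3·π_0 + 5/12·π_1 + 1/4·π_2 + 1/4·π_3
  π_1 = 1/6·π_0 + 1/6·π_1 + 1/4·π_2 + 1/12·π_3
  π_2 = 1/4·π_0 + 1/6·π_1 + 1/6·π_2 + 1/3·π_3
  normalize: π_0 + π_1 + π_2 + π_3 = 1
Solving the linear system gives exactly π = [259/857, 139/857, 413/1714, 505/1714].

π = [0.3022, 0.1622, 0.2410, 0.2946]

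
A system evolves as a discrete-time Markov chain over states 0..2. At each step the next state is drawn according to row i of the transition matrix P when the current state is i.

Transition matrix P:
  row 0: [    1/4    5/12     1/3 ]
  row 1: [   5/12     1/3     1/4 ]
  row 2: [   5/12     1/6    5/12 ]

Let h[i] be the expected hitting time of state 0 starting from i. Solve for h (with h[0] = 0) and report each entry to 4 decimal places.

h = [0.0000, 2.4000, 2.4000]

First-step conditioning: h[0] = 0; for i ≠ 0, h[i] = 1 + Σ_k P[i][k]·h[k].
  h[1] = 1 + 1/3·h[1] + 1/4·h[2]
  h[2] = 1 + 1/6·h[1] + 5/12·h[2]
Solving the 2×2 linear system over states ≠ 0 gives exactly h = [0, 12/5, 12/5] (h[0] = 0 is the target).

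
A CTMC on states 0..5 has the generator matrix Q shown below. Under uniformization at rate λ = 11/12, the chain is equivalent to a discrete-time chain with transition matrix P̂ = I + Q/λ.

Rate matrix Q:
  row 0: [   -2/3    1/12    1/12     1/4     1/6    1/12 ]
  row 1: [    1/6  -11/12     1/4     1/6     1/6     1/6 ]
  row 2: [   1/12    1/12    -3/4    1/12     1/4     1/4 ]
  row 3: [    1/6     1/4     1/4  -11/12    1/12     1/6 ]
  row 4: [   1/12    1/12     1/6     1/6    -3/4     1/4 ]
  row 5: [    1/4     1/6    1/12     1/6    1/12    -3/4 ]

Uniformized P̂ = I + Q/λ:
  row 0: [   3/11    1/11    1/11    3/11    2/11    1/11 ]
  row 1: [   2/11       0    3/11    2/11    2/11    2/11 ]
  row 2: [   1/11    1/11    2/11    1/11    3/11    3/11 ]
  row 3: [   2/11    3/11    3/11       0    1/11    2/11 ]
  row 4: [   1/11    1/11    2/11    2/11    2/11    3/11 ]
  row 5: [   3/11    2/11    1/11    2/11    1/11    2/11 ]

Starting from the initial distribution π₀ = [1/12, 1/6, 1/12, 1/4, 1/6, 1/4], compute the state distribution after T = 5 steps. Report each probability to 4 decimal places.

t=0: π = [0.0833, 0.1667, 0.0833, 0.2500, 0.1667, 0.2500]
t=1: π = [0.1894, 0.1439, 0.1894, 0.1364, 0.1439, 0.1970]
t=2: π = [0.1866, 0.1205, 0.1722, 0.1570, 0.1687, 0.1949]
t=3: π = [0.1855, 0.1262, 0.1724, 0.1546, 0.1655, 0.1958]
t=4: π = [0.1858, 0.1253, 0.1727, 0.1549, 0.1656, 0.1957]
t=5: π = [0.1857, 0.1255, 0.1726, 0.1548, 0.1656, 0.1957]

π = [0.1857, 0.1255, 0.1726, 0.1548, 0.1656, 0.1957]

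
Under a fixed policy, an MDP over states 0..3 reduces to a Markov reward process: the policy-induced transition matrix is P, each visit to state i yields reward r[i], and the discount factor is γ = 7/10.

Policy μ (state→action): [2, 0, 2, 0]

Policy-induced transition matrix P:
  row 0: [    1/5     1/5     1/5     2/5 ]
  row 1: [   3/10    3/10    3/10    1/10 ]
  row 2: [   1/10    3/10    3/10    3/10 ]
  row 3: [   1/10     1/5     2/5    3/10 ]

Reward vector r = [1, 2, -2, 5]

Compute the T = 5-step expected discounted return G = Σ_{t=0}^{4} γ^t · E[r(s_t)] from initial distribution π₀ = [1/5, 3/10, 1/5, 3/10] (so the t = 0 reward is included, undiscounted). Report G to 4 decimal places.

t=0: π = [0.2000, 0.3000, 0.2000, 0.3000], E[r] = 1.9000, γ^t·E[r] = 1.900000, running G = 1.900000
t=1: π = [0.1800, 0.2500, 0.3100, 0.2600], E[r] = 1.3600, γ^t·E[r] = 0.952000, running G = 2.852000
t=2: π = [0.1680, 0.2560, 0.3080, 0.2680], E[r] = 1.4040, γ^t·E[r] = 0.687960, running G = 3.539960
t=3: π = [0.1680, 0.2564, 0.3100, 0.2656], E[r] = 1.3888, γ^t·E[r] = 0.476358, running G = 4.016318
t=4: π = [0.1681, 0.2566, 0.3098, 0.2655], E[r] = 1.3894, γ^t·E[r] = 0.333605, running G = 4.349923

G = 4.3499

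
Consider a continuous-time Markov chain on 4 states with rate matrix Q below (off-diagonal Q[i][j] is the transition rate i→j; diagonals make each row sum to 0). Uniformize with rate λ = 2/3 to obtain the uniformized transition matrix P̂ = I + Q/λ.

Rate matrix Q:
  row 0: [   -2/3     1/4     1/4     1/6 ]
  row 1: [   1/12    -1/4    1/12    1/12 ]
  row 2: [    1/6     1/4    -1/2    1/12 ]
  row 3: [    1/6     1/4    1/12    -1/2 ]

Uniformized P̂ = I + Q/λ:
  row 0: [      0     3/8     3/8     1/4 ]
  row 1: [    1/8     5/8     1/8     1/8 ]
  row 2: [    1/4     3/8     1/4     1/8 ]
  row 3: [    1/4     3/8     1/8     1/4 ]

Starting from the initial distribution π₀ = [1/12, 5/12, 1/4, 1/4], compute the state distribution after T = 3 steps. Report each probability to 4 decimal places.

t=0: π = [0.0833, 0.4167, 0.2500, 0.2500]
t=1: π = [0.1771, 0.4792, 0.1771, 0.1667]
t=2: π = [0.1458, 0.4948, 0.1914, 0.1680]
t=3: π = [0.1517, 0.4987, 0.1854, 0.1642]

π = [0.1517, 0.4987, 0.1854, 0.1642]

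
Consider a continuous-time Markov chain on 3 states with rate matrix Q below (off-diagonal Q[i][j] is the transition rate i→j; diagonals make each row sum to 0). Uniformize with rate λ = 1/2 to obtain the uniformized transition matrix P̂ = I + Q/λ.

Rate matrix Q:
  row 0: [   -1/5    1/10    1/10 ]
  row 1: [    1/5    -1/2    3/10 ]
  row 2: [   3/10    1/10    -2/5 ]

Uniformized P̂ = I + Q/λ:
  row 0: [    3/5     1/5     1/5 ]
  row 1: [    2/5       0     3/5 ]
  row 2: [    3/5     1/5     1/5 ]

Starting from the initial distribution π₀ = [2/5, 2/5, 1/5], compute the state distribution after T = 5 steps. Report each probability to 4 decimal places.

t=0: π = [0.4000, 0.4000, 0.2000]
t=1: π = [0.5200, 0.1200, 0.3600]
t=2: π = [0.5760, 0.1760, 0.2480]
t=3: π = [0.5648, 0.1648, 0.2704]
t=4: π = [0.5670, 0.1670, 0.2659]
t=5: π = [0.5666, 0.1666, 0.2668]

π = [0.5666, 0.1666, 0.2668]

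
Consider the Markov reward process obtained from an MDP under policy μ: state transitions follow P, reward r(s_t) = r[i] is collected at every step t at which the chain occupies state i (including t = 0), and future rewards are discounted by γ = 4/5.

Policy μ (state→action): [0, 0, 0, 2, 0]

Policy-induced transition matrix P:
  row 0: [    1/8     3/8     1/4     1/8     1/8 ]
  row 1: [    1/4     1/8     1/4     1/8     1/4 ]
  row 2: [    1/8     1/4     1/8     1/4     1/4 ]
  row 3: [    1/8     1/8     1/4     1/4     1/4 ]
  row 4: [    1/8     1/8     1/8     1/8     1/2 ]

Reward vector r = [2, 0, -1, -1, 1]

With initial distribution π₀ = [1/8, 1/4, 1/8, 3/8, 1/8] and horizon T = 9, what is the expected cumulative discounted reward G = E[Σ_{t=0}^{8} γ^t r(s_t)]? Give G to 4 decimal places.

G = 0.6211

t=0: π = [0.1250, 0.2500, 0.1250, 0.3750, 0.1250], E[r] = -0.1250, γ^t·E[r] = -0.125000, running G = -0.125000
t=1: π = [0.1563, 0.1719, 0.2188, 0.1875, 0.2656], E[r] = 0.1719, γ^t·E[r] = 0.137500, running G = 0.012500
t=2: π = [0.1465, 0.1914, 0.1895, 0.1758, 0.2969], E[r] = 0.2246, γ^t·E[r] = 0.143750, running G = 0.156250
t=3: π = [0.1489, 0.1853, 0.1892, 0.1707, 0.3059], E[r] = 0.2439, γ^t·E[r] = 0.124875, running G = 0.281125
t=4: π = [0.1482, 0.1859, 0.1881, 0.1700, 0.3079], E[r] = 0.2461, γ^t·E[r] = 0.100800, running G = 0.381925
t=5: π = [0.1482, 0.1856, 0.1880, 0.1698, 0.3084], E[r] = 0.2472, γ^t·E[r] = 0.080986, running G = 0.462911
t=6: π = [0.1482, 0.1856, 0.1879, 0.1697, 0.3086], E[r] = 0.2473, γ^t·E[r] = 0.064830, running G = 0.527741
t=7: π = [0.1482, 0.1855, 0.1879, 0.1697, 0.3086], E[r] = 0.2474, γ^t·E[r] = 0.051877, running G = 0.579618
t=8: π = [0.1482, 0.1855, 0.1879, 0.1697, 0.3086], E[r] = 0.2474, γ^t·E[r] = 0.041504, running G = 0.621122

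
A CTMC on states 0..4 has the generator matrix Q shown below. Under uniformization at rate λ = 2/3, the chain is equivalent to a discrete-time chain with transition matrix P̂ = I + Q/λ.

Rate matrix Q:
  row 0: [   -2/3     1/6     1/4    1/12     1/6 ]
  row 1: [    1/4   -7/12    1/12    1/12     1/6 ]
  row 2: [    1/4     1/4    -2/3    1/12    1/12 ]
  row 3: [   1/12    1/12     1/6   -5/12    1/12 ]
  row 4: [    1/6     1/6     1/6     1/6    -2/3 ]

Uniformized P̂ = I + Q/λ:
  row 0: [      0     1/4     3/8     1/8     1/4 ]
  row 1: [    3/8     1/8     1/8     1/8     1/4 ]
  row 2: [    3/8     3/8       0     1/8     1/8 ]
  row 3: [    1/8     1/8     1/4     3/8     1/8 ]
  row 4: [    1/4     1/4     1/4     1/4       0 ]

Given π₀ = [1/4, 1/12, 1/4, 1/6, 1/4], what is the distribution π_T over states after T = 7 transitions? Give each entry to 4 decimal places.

t=0: π = [0.2500, 0.0833, 0.2500, 0.1667, 0.2500]
t=1: π = [0.2083, 0.2500, 0.2083, 0.1979, 0.1354]
t=2: π = [0.2305, 0.2201, 0.1927, 0.1914, 0.1654]
t=3: π = [0.2201, 0.2227, 0.2031, 0.1935, 0.1606]
t=4: π = [0.2240, 0.2234, 0.1989, 0.1935, 0.1603]
t=5: π = [0.2226, 0.2228, 0.2004, 0.1934, 0.1609]
t=6: π = [0.2231, 0.2230, 0.1999, 0.1935, 0.1606]
t=7: π = [0.2229, 0.2229, 0.2000, 0.1934, 0.1607]

π = [0.2229, 0.2229, 0.2000, 0.1934, 0.1607]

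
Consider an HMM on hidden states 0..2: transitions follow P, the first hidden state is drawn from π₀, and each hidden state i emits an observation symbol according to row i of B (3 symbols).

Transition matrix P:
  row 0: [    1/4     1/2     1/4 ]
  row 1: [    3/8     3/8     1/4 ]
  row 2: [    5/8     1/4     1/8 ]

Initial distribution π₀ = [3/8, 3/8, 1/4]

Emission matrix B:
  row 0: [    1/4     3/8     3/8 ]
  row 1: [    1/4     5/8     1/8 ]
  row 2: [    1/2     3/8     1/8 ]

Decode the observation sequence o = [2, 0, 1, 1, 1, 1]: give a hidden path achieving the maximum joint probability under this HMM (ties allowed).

path = [0, 2, 0, 1, 1, 1]

t=0: δ = [1.406e-01, 4.688e-02, 3.125e-02]  (obs o_0=2)
t=1: δ = [8.789e-03, 1.758e-02, 1.758e-02]  ψ = [0, 0, 0]  (obs o_1=0)
t=2: δ = [4.120e-03, 4.120e-03, 1.648e-03]  ψ = [2, 1, 1]  (obs o_2=1)
t=3: δ = [5.794e-04, 1.287e-03, 3.862e-04]  ψ = [1, 0, 0]  (obs o_3=1)
t=4: δ = [1.810e-04, 3.017e-04, 1.207e-04]  ψ = [1, 1, 1]  (obs o_4=1)
t=5: δ = [4.243e-05, 7.072e-05, 2.829e-05]  ψ = [1, 1, 1]  (obs o_5=1)
backtrack: best end state = 1; path = [0, 2, 0, 1, 1, 1]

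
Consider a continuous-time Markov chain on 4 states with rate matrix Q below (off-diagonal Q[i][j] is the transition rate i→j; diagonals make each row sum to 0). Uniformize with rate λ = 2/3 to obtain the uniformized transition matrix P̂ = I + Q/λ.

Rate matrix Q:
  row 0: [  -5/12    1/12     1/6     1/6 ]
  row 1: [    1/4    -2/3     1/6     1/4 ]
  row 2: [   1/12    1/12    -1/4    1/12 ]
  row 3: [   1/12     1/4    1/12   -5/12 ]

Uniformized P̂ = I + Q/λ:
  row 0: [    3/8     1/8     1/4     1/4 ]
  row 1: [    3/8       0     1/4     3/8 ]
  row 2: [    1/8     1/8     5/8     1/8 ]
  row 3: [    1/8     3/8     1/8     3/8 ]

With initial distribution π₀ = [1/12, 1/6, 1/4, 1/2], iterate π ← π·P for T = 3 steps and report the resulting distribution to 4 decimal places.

t=0: π = [0.0833, 0.1667, 0.2500, 0.5000]
t=1: π = [0.1875, 0.2292, 0.2813, 0.3021]
t=2: π = [0.2292, 0.1719, 0.3177, 0.2813]
t=3: π = [0.2253, 0.1738, 0.3340, 0.2669]

π = [0.2253, 0.1738, 0.3340, 0.2669]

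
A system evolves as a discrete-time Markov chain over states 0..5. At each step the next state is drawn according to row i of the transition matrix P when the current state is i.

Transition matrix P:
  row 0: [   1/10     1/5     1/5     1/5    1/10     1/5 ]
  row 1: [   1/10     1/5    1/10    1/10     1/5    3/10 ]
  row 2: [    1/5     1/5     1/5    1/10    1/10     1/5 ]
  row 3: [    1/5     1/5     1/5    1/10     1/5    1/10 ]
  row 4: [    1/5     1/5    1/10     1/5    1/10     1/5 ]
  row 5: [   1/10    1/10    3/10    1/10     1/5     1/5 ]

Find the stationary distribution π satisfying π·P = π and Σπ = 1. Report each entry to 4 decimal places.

Balance equations π_j = Σ_i π_i·P[i][j]:
  π_0 = 1/10·π_0 + 1/10·π_1 + 1/5·π_2 + 1/5·π_3 + 1/5·π_4 + 1/10·π_5
  π_1 = 1/5·π_0 + 1/5·π_1 + 1/5·π_2 + 1/5·π_3 + 1/5·π_4 + 1/10·π_5
  π_2 = 1/5·π_0 + 1/10·π_1 + 1/5·π_2 + 1/5·π_3 + 1/10·π_4 + 3/10·π_5
  π_3 = 1/5·π_0 + 1/10·π_1 + 1/10·π_2 + 1/10·π_3 + 1/5·π_4 + 1/10·π_5
  π_4 = 1/10·π_0 + 1/5·π_1 + 1/10·π_2 + 1/5·π_3 + 1/10·π_4 + 1/5·π_5
  normalize: π_0 + π_1 + π_2 + π_3 + π_4 + π_5 = 1
Solving the linear system gives exactly π = [1795/12222, 19745/109998, 10307/54999, 14281/109998, 16657/109998, 11273/54999].

π = [0.1469, 0.1795, 0.1874, 0.1298, 0.1514, 0.2050]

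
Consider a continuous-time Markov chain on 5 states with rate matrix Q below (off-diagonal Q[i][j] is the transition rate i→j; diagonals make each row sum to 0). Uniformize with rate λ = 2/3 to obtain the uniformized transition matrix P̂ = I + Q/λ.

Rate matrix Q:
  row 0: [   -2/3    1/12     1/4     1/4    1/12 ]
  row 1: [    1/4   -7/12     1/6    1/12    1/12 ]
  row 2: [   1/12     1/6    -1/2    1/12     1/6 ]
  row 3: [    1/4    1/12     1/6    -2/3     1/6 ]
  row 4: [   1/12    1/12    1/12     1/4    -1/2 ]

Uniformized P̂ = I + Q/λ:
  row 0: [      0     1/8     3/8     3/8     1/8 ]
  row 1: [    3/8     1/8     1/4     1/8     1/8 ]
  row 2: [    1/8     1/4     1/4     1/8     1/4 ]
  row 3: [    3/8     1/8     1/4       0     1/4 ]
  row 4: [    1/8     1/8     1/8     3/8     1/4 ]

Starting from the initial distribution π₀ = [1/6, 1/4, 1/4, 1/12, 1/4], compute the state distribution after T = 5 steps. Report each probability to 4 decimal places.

t=0: π = [0.1667, 0.2500, 0.2500, 0.0833, 0.2500]
t=1: π = [0.1875, 0.1563, 0.2396, 0.2188, 0.1979]
t=2: π = [0.1953, 0.1549, 0.2487, 0.1940, 0.2070]
t=3: π = [0.1878, 0.1561, 0.2485, 0.2013, 0.2062]
t=4: π = [0.1909, 0.1561, 0.2477, 0.1983, 0.2070]
t=5: π = [0.1897, 0.1560, 0.2480, 0.1997, 0.2066]

π = [0.1897, 0.1560, 0.2480, 0.1997, 0.2066]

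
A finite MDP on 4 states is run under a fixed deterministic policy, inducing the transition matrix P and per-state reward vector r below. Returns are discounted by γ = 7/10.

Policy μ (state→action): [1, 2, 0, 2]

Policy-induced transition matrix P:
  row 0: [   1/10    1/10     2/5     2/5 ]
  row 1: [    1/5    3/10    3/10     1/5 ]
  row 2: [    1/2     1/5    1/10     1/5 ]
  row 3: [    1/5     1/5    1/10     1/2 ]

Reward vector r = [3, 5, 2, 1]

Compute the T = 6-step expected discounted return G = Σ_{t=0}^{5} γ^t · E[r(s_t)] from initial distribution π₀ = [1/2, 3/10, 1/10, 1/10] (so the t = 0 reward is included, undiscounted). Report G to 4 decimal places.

t=0: π = [0.5000, 0.3000, 0.1000, 0.1000], E[r] = 3.3000, γ^t·E[r] = 3.300000, running G = 3.300000
t=1: π = [0.1800, 0.1800, 0.3100, 0.3300], E[r] = 2.3900, γ^t·E[r] = 1.673000, running G = 4.973000
t=2: π = [0.2750, 0.2000, 0.1900, 0.3350], E[r] = 2.5400, γ^t·E[r] = 1.244600, running G = 6.217600
t=3: π = [0.2295, 0.1925, 0.2225, 0.3555], E[r] = 2.4515, γ^t·E[r] = 0.840865, running G = 7.058465
t=4: π = [0.2438, 0.1963, 0.2074, 0.3526], E[r] = 2.4802, γ^t·E[r] = 0.595484, running G = 7.653949
t=5: π = [0.2378, 0.1953, 0.2124, 0.3545], E[r] = 2.4691, γ^t·E[r] = 0.414973, running G = 8.068922

G = 8.0689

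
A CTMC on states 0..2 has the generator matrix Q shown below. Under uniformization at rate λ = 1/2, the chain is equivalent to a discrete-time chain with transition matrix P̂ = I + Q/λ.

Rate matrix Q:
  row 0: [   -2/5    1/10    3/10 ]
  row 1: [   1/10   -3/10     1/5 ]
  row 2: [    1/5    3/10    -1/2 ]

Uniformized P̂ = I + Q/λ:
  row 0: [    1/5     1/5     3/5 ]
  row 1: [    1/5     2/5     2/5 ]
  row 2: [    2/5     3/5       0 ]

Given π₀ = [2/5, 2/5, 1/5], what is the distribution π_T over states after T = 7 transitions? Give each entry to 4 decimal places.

π = [0.2643, 0.4112, 0.3245]

t=0: π = [0.4000, 0.4000, 0.2000]
t=1: π = [0.2400, 0.3600, 0.4000]
t=2: π = [0.2800, 0.4320, 0.2880]
t=3: π = [0.2576, 0.4016, 0.3408]
t=4: π = [0.2682, 0.4166, 0.3152]
t=5: π = [0.2630, 0.4094, 0.3276]
t=6: π = [0.2655, 0.4129, 0.3216]
t=7: π = [0.2643, 0.4112, 0.3245]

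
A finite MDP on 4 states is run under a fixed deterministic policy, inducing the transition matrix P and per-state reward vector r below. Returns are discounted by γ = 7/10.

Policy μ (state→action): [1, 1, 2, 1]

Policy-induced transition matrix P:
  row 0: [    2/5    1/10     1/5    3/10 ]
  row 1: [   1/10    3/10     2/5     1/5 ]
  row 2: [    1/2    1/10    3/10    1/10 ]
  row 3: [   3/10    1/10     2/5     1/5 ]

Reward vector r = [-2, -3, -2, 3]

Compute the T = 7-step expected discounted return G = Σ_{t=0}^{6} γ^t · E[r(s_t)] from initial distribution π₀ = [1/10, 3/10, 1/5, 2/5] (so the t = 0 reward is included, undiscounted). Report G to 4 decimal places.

t=0: π = [0.1000, 0.3000, 0.2000, 0.4000], E[r] = -0.3000, γ^t·E[r] = -0.300000, running G = -0.300000
t=1: π = [0.2900, 0.1600, 0.3600, 0.1900], E[r] = -1.2100, γ^t·E[r] = -0.847000, running G = -1.147000
t=2: π = [0.3690, 0.1320, 0.3060, 0.1930], E[r] = -1.1670, γ^t·E[r] = -0.571830, running G = -1.718830
t=3: π = [0.3717, 0.1264, 0.2956, 0.2063], E[r] = -1.0949, γ^t·E[r] = -0.375551, running G = -2.094381
t=4: π = [0.3710, 0.1253, 0.2961, 0.2076], E[r] = -1.0872, γ^t·E[r] = -0.261044, running G = -2.355425
t=5: π = [0.3713, 0.1251, 0.2962, 0.2075], E[r] = -1.0876, γ^t·E[r] = -0.182793, running G = -2.538218
t=6: π = [0.3714, 0.1250, 0.2961, 0.2075], E[r] = -1.0875, γ^t·E[r] = -0.127940, running G = -2.666158

G = -2.6662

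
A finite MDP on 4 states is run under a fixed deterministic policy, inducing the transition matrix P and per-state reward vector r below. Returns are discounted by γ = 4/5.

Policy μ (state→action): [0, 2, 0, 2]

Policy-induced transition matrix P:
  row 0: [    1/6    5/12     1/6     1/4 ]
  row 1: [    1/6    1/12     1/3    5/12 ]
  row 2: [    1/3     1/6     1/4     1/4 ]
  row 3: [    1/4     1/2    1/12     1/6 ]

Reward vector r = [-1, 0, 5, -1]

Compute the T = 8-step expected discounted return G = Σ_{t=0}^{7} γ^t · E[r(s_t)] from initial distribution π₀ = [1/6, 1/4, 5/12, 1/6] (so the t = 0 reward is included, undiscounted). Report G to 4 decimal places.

G = 3.5243

t=0: π = [0.1667, 0.2500, 0.4167, 0.1667], E[r] = 1.7500, γ^t·E[r] = 1.750000, running G = 1.750000
t=1: π = [0.2500, 0.2431, 0.2292, 0.2778], E[r] = 0.6181, γ^t·E[r] = 0.494444, running G = 2.244444
t=2: π = [0.2280, 0.3015, 0.2031, 0.2674], E[r] = 0.5203, γ^t·E[r] = 0.332963, running G = 2.577407
t=3: π = [0.2228, 0.2877, 0.2116, 0.2780], E[r] = 0.5571, γ^t·E[r] = 0.285210, running G = 2.862617
t=4: π = [0.2251, 0.2911, 0.2091, 0.2748], E[r] = 0.5455, γ^t·E[r] = 0.223442, running G = 3.086059
t=5: π = [0.2244, 0.2903, 0.2097, 0.2756], E[r] = 0.5485, γ^t·E[r] = 0.179726, running G = 3.265785
t=6: π = [0.2246, 0.2904, 0.2096, 0.2754], E[r] = 0.5478, γ^t·E[r] = 0.143595, running G = 3.409380
t=7: π = [0.2245, 0.2904, 0.2096, 0.2755], E[r] = 0.5479, γ^t·E[r] = 0.114910, running G = 3.524290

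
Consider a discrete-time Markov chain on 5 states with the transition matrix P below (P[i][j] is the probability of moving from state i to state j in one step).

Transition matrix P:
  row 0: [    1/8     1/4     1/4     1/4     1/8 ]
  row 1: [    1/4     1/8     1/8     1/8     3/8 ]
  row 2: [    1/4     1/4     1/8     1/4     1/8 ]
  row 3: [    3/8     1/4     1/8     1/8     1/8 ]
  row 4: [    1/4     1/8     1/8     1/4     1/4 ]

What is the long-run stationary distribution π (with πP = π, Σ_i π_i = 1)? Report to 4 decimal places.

π = [0.2444, 0.2000, 0.1556, 0.2000, 0.2000]

Balance equations π_j = Σ_i π_i·P[i][j]:
  π_0 = 1/8·π_0 + 1/4·π_1 + 1/4·π_2 + 3/8·π_3 + 1/4·π_4
  π_1 = 1/4·π_0 + 1/8·π_1 + 1/4·π_2 + 1/4·π_3 + 1/8·π_4
  π_2 = 1/4·π_0 + 1/8·π_1 + 1/8·π_2 + 1/8·π_3 + 1/8·π_4
  π_3 = 1/4·π_0 + 1/8·π_1 + 1/4·π_2 + 1/8·π_3 + 1/4·π_4
  normalize: π_0 + π_1 + π_2 + π_3 + π_4 = 1
Solving the linear system gives exactly π = [11/45, 1/5, 7/45, 1/5, 1/5].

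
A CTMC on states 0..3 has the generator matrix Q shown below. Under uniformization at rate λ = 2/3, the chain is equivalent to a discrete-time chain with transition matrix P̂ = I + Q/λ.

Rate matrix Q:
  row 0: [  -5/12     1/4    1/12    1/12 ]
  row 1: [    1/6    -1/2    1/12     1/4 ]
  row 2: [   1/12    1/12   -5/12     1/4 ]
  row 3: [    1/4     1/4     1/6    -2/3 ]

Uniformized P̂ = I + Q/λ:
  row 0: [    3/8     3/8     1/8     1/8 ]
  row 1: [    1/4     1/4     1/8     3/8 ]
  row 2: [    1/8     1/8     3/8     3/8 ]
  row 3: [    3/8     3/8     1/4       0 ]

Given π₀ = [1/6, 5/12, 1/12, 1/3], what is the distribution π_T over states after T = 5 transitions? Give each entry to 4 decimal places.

t=0: π = [0.1667, 0.4167, 0.0833, 0.3333]
t=1: π = [0.3021, 0.3021, 0.1875, 0.2083]
t=2: π = [0.2904, 0.2904, 0.1979, 0.2214]
t=3: π = [0.2892, 0.2892, 0.2021, 0.2194]
t=4: π = [0.2883, 0.2883, 0.2030, 0.2204]
t=5: π = [0.2882, 0.2882, 0.2033, 0.2203]

π = [0.2882, 0.2882, 0.2033, 0.2203]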